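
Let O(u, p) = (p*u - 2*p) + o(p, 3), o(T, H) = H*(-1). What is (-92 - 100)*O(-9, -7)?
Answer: -14208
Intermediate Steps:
o(T, H) = -H
O(u, p) = -3 - 2*p + p*u (O(u, p) = (p*u - 2*p) - 1*3 = (-2*p + p*u) - 3 = -3 - 2*p + p*u)
(-92 - 100)*O(-9, -7) = (-92 - 100)*(-3 - 2*(-7) - 7*(-9)) = -192*(-3 + 14 + 63) = -192*74 = -14208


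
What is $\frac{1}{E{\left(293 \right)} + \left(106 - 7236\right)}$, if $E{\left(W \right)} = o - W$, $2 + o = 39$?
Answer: $- \frac{1}{7386} \approx -0.00013539$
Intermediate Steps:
$o = 37$ ($o = -2 + 39 = 37$)
$E{\left(W \right)} = 37 - W$
$\frac{1}{E{\left(293 \right)} + \left(106 - 7236\right)} = \frac{1}{\left(37 - 293\right) + \left(106 - 7236\right)} = \frac{1}{-256 - 7130} = \frac{1}{-7386} = - \frac{1}{7386}$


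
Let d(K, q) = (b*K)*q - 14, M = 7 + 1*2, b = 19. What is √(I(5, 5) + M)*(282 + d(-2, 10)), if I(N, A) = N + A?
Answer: -112*√19 ≈ -488.20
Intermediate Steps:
M = 9 (M = 7 + 2 = 9)
d(K, q) = -14 + 19*K*q (d(K, q) = (19*K)*q - 14 = 19*K*q - 14 = -14 + 19*K*q)
I(N, A) = A + N
√(I(5, 5) + M)*(282 + d(-2, 10)) = √((5 + 5) + 9)*(282 + (-14 + 19*(-2)*10)) = √(10 + 9)*(282 + (-14 - 380)) = √19*(282 - 394) = √19*(-112) = -112*√19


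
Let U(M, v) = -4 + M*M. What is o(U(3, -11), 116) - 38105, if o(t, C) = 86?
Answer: -38019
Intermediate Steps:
U(M, v) = -4 + M**2
o(U(3, -11), 116) - 38105 = 86 - 38105 = -38019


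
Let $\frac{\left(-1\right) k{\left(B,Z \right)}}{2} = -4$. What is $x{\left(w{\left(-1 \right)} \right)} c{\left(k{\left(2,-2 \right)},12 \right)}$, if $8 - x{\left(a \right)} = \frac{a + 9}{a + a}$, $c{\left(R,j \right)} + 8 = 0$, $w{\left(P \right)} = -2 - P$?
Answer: $-96$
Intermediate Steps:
$k{\left(B,Z \right)} = 8$ ($k{\left(B,Z \right)} = \left(-2\right) \left(-4\right) = 8$)
$c{\left(R,j \right)} = -8$ ($c{\left(R,j \right)} = -8 + 0 = -8$)
$x{\left(a \right)} = 8 - \frac{9 + a}{2 a}$ ($x{\left(a \right)} = 8 - \frac{a + 9}{a + a} = 8 - \frac{9 + a}{2 a}$)
$x{\left(w{\left(-1 \right)} \right)} c{\left(k{\left(2,-2 \right)},12 \right)} = \frac{3 \left(-3 + 5 \left(-2 - -1\right)\right)}{2 \left(-2 - -1\right)} \left(-8\right) = \frac{3 \left(-3 + 5 \left(-2 + 1\right)\right)}{2 \left(-2 + 1\right)} \left(-8\right) = \frac{3 \left(-3 + 5 \left(-1\right)\right)}{2 \left(-1\right)} \left(-8\right) = \frac{3}{2} \left(-1\right) \left(-3 - 5\right) \left(-8\right) = \frac{3}{2} \left(-1\right) \left(-8\right) \left(-8\right) = 12 \left(-8\right) = -96$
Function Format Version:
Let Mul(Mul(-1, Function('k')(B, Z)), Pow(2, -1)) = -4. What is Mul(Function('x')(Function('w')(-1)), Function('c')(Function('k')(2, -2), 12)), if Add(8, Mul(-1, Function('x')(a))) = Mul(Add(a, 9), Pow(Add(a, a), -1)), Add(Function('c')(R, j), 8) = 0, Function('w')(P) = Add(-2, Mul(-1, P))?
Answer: -96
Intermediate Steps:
Function('k')(B, Z) = 8 (Function('k')(B, Z) = Mul(-2, -4) = 8)
Function('c')(R, j) = -8 (Function('c')(R, j) = Add(-8, 0) = -8)
Function('x')(a) = Add(8, Mul(Rational(-1, 2), Pow(a, -1), Add(9, a))) (Function('x')(a) = Add(8, Mul(-1, Mul(Add(a, 9), Pow(Add(a, a), -1)))) = Add(8, Mul(-1, Mul(Add(9, a), Pow(Mul(2, a), -1)))) = Add(8, Mul(-1, Mul(Add(9, a), Mul(Rational(1, 2), Pow(a, -1))))) = Add(8, Mul(-1, Mul(Rational(1, 2), Pow(a, -1), Add(9, a)))) = Add(8, Mul(Rational(-1, 2), Pow(a, -1), Add(9, a))))
Mul(Function('x')(Function('w')(-1)), Function('c')(Function('k')(2, -2), 12)) = Mul(Mul(Rational(3, 2), Pow(Add(-2, Mul(-1, -1)), -1), Add(-3, Mul(5, Add(-2, Mul(-1, -1))))), -8) = Mul(Mul(Rational(3, 2), Pow(Add(-2, 1), -1), Add(-3, Mul(5, Add(-2, 1)))), -8) = Mul(Mul(Rational(3, 2), Pow(-1, -1), Add(-3, Mul(5, -1))), -8) = Mul(Mul(Rational(3, 2), -1, Add(-3, -5)), -8) = Mul(Mul(Rational(3, 2), -1, -8), -8) = Mul(12, -8) = -96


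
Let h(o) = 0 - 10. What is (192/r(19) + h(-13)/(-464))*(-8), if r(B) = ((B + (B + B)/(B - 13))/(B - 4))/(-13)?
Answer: 6514465/551 ≈ 11823.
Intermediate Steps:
h(o) = -10
r(B) = -(B + 2*B/(-13 + B))/(13*(-4 + B)) (r(B) = ((B + (2*B)/(-13 + B))/(-4 + B))*(-1/13) = ((B + 2*B/(-13 + B))/(-4 + B))*(-1/13) = -(B + 2*B/(-13 + B))/(13*(-4 + B)))
(192/r(19) + h(-13)/(-464))*(-8) = (192/(((1/13)*19*(11 - 1*19)/(52 + 19**2 - 17*19))) - 10/(-464))*(-8) = (192/(((1/13)*19*(11 - 19)/(52 + 361 - 323))) - 10*(-1/464))*(-8) = (192/(((1/13)*19*(-8)/90)) + 5/232)*(-8) = (192/(((1/13)*19*(1/90)*(-8))) + 5/232)*(-8) = (192/(-76/585) + 5/232)*(-8) = (192*(-585/76) + 5/232)*(-8) = (-28080/19 + 5/232)*(-8) = -6514465/4408*(-8) = 6514465/551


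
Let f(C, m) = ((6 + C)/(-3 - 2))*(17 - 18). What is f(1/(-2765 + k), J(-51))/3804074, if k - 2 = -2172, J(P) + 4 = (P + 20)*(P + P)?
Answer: 29609/93865525950 ≈ 3.1544e-7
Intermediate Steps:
J(P) = -4 + 2*P*(20 + P) (J(P) = -4 + (P + 20)*(P + P) = -4 + (20 + P)*(2*P) = -4 + 2*P*(20 + P))
k = -2170 (k = 2 - 2172 = -2170)
f(C, m) = 6/5 + C/5 (f(C, m) = ((6 + C)/(-5))*(-1) = ((6 + C)*(-⅕))*(-1) = (-6/5 - C/5)*(-1) = 6/5 + C/5)
f(1/(-2765 + k), J(-51))/3804074 = (6/5 + 1/(5*(-2765 - 2170)))/3804074 = (6/5 + (⅕)/(-4935))*(1/3804074) = (6/5 + (⅕)*(-1/4935))*(1/3804074) = (6/5 - 1/24675)*(1/3804074) = (29609/24675)*(1/3804074) = 29609/93865525950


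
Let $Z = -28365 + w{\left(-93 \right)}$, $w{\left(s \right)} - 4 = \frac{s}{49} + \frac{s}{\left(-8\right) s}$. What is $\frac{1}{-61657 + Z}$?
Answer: $- \frac{392}{35287849} \approx -1.1109 \cdot 10^{-5}$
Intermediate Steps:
$w{\left(s \right)} = \frac{31}{8} + \frac{s}{49}$ ($w{\left(s \right)} = 4 + \left(\frac{s}{49} + \frac{s}{\left(-8\right) s}\right) = 4 + \left(s \frac{1}{49} + s \left(- \frac{1}{8 s}\right)\right) = 4 + \left(\frac{s}{49} - \frac{1}{8}\right) = 4 + \left(- \frac{1}{8} + \frac{s}{49}\right) = \frac{31}{8} + \frac{s}{49}$)
$Z = - \frac{11118305}{392}$ ($Z = -28365 + \left(\frac{31}{8} + \frac{1}{49} \left(-93\right)\right) = -28365 + \left(\frac{31}{8} - \frac{93}{49}\right) = -28365 + \frac{775}{392} = - \frac{11118305}{392} \approx -28363.0$)
$\frac{1}{-61657 + Z} = \frac{1}{-61657 - \frac{11118305}{392}} = \frac{1}{- \frac{35287849}{392}} = - \frac{392}{35287849}$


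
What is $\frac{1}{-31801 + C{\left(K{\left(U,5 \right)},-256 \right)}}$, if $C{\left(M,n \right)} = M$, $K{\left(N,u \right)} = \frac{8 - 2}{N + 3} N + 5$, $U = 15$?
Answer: $- \frac{1}{31791} \approx -3.1455 \cdot 10^{-5}$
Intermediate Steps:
$K{\left(N,u \right)} = 5 + \frac{6 N}{3 + N}$ ($K{\left(N,u \right)} = \frac{6}{3 + N} N + 5 = \frac{6 N}{3 + N} + 5 = 5 + \frac{6 N}{3 + N}$)
$\frac{1}{-31801 + C{\left(K{\left(U,5 \right)},-256 \right)}} = \frac{1}{-31801 + \frac{15 + 11 \cdot 15}{3 + 15}} = \frac{1}{-31801 + \frac{15 + 165}{18}} = \frac{1}{-31801 + \frac{1}{18} \cdot 180} = \frac{1}{-31801 + 10} = \frac{1}{-31791} = - \frac{1}{31791}$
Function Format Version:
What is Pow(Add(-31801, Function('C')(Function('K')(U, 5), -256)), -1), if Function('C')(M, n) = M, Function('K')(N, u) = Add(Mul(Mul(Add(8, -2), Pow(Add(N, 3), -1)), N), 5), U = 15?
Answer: Rational(-1, 31791) ≈ -3.1455e-5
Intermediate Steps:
Function('K')(N, u) = Add(5, Mul(6, N, Pow(Add(3, N), -1))) (Function('K')(N, u) = Add(Mul(Mul(6, Pow(Add(3, N), -1)), N), 5) = Add(Mul(6, N, Pow(Add(3, N), -1)), 5) = Add(5, Mul(6, N, Pow(Add(3, N), -1))))
Pow(Add(-31801, Function('C')(Function('K')(U, 5), -256)), -1) = Pow(Add(-31801, Mul(Pow(Add(3, 15), -1), Add(15, Mul(11, 15)))), -1) = Pow(Add(-31801, Mul(Pow(18, -1), Add(15, 165))), -1) = Pow(Add(-31801, Mul(Rational(1, 18), 180)), -1) = Pow(Add(-31801, 10), -1) = Pow(-31791, -1) = Rational(-1, 31791)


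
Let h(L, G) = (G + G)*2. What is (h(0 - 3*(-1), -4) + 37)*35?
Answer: 735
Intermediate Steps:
h(L, G) = 4*G (h(L, G) = (2*G)*2 = 4*G)
(h(0 - 3*(-1), -4) + 37)*35 = (4*(-4) + 37)*35 = (-16 + 37)*35 = 21*35 = 735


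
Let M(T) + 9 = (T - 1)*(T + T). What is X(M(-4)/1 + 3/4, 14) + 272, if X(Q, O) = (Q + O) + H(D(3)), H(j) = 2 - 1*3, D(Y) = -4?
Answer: 1267/4 ≈ 316.75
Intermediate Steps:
H(j) = -1 (H(j) = 2 - 3 = -1)
M(T) = -9 + 2*T*(-1 + T) (M(T) = -9 + (T - 1)*(T + T) = -9 + (-1 + T)*(2*T) = -9 + 2*T*(-1 + T))
X(Q, O) = -1 + O + Q (X(Q, O) = (Q + O) - 1 = (O + Q) - 1 = -1 + O + Q)
X(M(-4)/1 + 3/4, 14) + 272 = (-1 + 14 + ((-9 - 2*(-4) + 2*(-4)²)/1 + 3/4)) + 272 = (-1 + 14 + ((-9 + 8 + 2*16)*1 + 3*(¼))) + 272 = (-1 + 14 + ((-9 + 8 + 32)*1 + ¾)) + 272 = (-1 + 14 + (31*1 + ¾)) + 272 = (-1 + 14 + (31 + ¾)) + 272 = (-1 + 14 + 127/4) + 272 = 179/4 + 272 = 1267/4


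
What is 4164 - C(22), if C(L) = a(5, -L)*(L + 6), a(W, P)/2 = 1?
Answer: 4108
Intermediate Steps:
a(W, P) = 2 (a(W, P) = 2*1 = 2)
C(L) = 12 + 2*L (C(L) = 2*(L + 6) = 2*(6 + L) = 12 + 2*L)
4164 - C(22) = 4164 - (12 + 2*22) = 4164 - (12 + 44) = 4164 - 1*56 = 4164 - 56 = 4108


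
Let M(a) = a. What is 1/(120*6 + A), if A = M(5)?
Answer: 1/725 ≈ 0.0013793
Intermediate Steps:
A = 5
1/(120*6 + A) = 1/(120*6 + 5) = 1/(720 + 5) = 1/725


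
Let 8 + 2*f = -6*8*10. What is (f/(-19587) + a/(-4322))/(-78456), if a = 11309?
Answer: 31493545/948813396912 ≈ 3.3193e-5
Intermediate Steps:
f = -244 (f = -4 + (-6*8*10)/2 = -4 + (-48*10)/2 = -4 + (½)*(-480) = -4 - 240 = -244)
(f/(-19587) + a/(-4322))/(-78456) = (-244/(-19587) + 11309/(-4322))/(-78456) = (-244*(-1/19587) + 11309*(-1/4322))*(-1/78456) = (244/19587 - 11309/4322)*(-1/78456) = -220454815/84655014*(-1/78456) = 31493545/948813396912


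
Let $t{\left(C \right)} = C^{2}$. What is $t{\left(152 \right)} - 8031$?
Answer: $15073$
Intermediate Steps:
$t{\left(152 \right)} - 8031 = 152^{2} - 8031 = 23104 - 8031 = 15073$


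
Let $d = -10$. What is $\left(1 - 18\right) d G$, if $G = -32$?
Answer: $-5440$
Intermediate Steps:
$\left(1 - 18\right) d G = \left(1 - 18\right) \left(-10\right) \left(-32\right) = \left(-17\right) \left(-10\right) \left(-32\right) = 170 \left(-32\right) = -5440$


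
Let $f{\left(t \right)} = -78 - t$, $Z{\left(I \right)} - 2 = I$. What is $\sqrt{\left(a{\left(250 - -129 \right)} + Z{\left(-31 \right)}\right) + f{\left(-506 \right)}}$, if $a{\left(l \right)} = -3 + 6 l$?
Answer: $\sqrt{2670} \approx 51.672$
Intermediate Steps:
$Z{\left(I \right)} = 2 + I$
$\sqrt{\left(a{\left(250 - -129 \right)} + Z{\left(-31 \right)}\right) + f{\left(-506 \right)}} = \sqrt{\left(\left(-3 + 6 \left(250 - -129\right)\right) + \left(2 - 31\right)\right) - -428} = \sqrt{\left(\left(-3 + 6 \left(250 + 129\right)\right) - 29\right) + \left(-78 + 506\right)} = \sqrt{\left(\left(-3 + 6 \cdot 379\right) - 29\right) + 428} = \sqrt{\left(\left(-3 + 2274\right) - 29\right) + 428} = \sqrt{\left(2271 - 29\right) + 428} = \sqrt{2242 + 428} = \sqrt{2670}$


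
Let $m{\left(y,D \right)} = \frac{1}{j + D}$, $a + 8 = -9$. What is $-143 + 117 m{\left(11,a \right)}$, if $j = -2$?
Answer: $- \frac{2834}{19} \approx -149.16$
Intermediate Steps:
$a = -17$ ($a = -8 - 9 = -17$)
$m{\left(y,D \right)} = \frac{1}{-2 + D}$
$-143 + 117 m{\left(11,a \right)} = -143 + \frac{117}{-2 - 17} = -143 + \frac{117}{-19} = -143 + 117 \left(- \frac{1}{19}\right) = -143 - \frac{117}{19} = - \frac{2834}{19}$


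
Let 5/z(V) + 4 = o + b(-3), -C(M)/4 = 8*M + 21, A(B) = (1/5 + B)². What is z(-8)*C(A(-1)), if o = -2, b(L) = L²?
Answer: -2612/15 ≈ -174.13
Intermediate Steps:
A(B) = (⅕ + B)²
C(M) = -84 - 32*M (C(M) = -4*(8*M + 21) = -4*(21 + 8*M) = -84 - 32*M)
z(V) = 5/3 (z(V) = 5/(-4 + (-2 + (-3)²)) = 5/(-4 + (-2 + 9)) = 5/(-4 + 7) = 5/3)
z(-8)*C(A(-1)) = 5*(-84 - 32*(1 + 5*(-1))²/25)/3 = 5*(-84 - 32*(1 - 5)²/25)/3 = 5*(-84 - 32*(-4)²/25)/3 = 5*(-84 - 32*16/25)/3 = 5*(-84 - 512/25)/3 = (5/3)*(-2612/25) = -2612/15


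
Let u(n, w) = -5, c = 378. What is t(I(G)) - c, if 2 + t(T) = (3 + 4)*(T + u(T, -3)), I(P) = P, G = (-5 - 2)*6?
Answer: -709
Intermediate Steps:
G = -42 (G = -7*6 = -42)
t(T) = -37 + 7*T (t(T) = -2 + (3 + 4)*(T - 5) = -2 + 7*(-5 + T) = -2 + (-35 + 7*T) = -37 + 7*T)
t(I(G)) - c = (-37 + 7*(-42)) - 1*378 = (-37 - 294) - 378 = -331 - 378 = -709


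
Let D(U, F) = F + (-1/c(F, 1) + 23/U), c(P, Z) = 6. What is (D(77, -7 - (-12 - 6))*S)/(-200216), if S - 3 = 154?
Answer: -807451/92499792 ≈ -0.0087292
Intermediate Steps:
D(U, F) = -⅙ + F + 23/U (D(U, F) = F + (-1/6 + 23/U) = F + (-1*⅙ + 23/U) = F + (-⅙ + 23/U) = -⅙ + F + 23/U)
S = 157 (S = 3 + 154 = 157)
(D(77, -7 - (-12 - 6))*S)/(-200216) = ((-⅙ + (-7 - (-12 - 6)) + 23/77)*157)/(-200216) = ((-⅙ + (-7 - 1*(-18)) + 23*(1/77))*157)*(-1/200216) = ((-⅙ + (-7 + 18) + 23/77)*157)*(-1/200216) = ((-⅙ + 11 + 23/77)*157)*(-1/200216) = ((5143/462)*157)*(-1/200216) = (807451/462)*(-1/200216) = -807451/92499792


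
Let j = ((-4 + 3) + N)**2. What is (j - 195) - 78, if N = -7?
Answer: -209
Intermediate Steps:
j = 64 (j = ((-4 + 3) - 7)**2 = (-1 - 7)**2 = (-8)**2 = 64)
(j - 195) - 78 = (64 - 195) - 78 = -131 - 78 = -209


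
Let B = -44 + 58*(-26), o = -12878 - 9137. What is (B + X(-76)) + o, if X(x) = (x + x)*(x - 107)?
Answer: 4249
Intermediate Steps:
o = -22015
X(x) = 2*x*(-107 + x) (X(x) = (2*x)*(-107 + x) = 2*x*(-107 + x))
B = -1552 (B = -44 - 1508 = -1552)
(B + X(-76)) + o = (-1552 + 2*(-76)*(-107 - 76)) - 22015 = (-1552 + 2*(-76)*(-183)) - 22015 = (-1552 + 27816) - 22015 = 26264 - 22015 = 4249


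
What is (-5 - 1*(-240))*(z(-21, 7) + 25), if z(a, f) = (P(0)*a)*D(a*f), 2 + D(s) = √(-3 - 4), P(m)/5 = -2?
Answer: -92825 + 49350*I*√7 ≈ -92825.0 + 1.3057e+5*I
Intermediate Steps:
P(m) = -10 (P(m) = 5*(-2) = -10)
D(s) = -2 + I*√7 (D(s) = -2 + √(-3 - 4) = -2 + √(-7) = -2 + I*√7)
z(a, f) = -10*a*(-2 + I*√7) (z(a, f) = (-10*a)*(-2 + I*√7) = -10*a*(-2 + I*√7))
(-5 - 1*(-240))*(z(-21, 7) + 25) = (-5 - 1*(-240))*(10*(-21)*(2 - I*√7) + 25) = (-5 + 240)*((-420 + 210*I*√7) + 25) = 235*(-395 + 210*I*√7) = -92825 + 49350*I*√7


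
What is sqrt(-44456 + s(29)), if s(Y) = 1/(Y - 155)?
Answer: I*sqrt(78420398)/42 ≈ 210.85*I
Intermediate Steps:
s(Y) = 1/(-155 + Y)
sqrt(-44456 + s(29)) = sqrt(-44456 + 1/(-155 + 29)) = sqrt(-44456 + 1/(-126)) = sqrt(-44456 - 1/126) = sqrt(-5601457/126) = I*sqrt(78420398)/42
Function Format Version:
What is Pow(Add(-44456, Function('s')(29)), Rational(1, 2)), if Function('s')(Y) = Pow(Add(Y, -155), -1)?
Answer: Mul(Rational(1, 42), I, Pow(78420398, Rational(1, 2))) ≈ Mul(210.85, I)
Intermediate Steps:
Function('s')(Y) = Pow(Add(-155, Y), -1)
Pow(Add(-44456, Function('s')(29)), Rational(1, 2)) = Pow(Add(-44456, Pow(Add(-155, 29), -1)), Rational(1, 2)) = Pow(Add(-44456, Pow(-126, -1)), Rational(1, 2)) = Pow(Add(-44456, Rational(-1, 126)), Rational(1, 2)) = Pow(Rational(-5601457, 126), Rational(1, 2)) = Mul(Rational(1, 42), I, Pow(78420398, Rational(1, 2)))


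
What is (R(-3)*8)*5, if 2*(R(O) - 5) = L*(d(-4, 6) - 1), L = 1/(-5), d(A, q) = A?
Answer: 220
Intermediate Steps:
L = -⅕ ≈ -0.20000
R(O) = 11/2 (R(O) = 5 + (-(-4 - 1)/5)/2 = 5 + (-⅕*(-5))/2 = 5 + (½)*1 = 5 + ½ = 11/2)
(R(-3)*8)*5 = ((11/2)*8)*5 = 44*5 = 220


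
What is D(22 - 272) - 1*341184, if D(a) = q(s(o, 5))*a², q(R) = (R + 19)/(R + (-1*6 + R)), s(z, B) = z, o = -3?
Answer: -1273552/3 ≈ -4.2452e+5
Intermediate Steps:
q(R) = (19 + R)/(-6 + 2*R) (q(R) = (19 + R)/(R + (-6 + R)) = (19 + R)/(-6 + 2*R))
D(a) = -4*a²/3 (D(a) = ((19 - 3)/(2*(-3 - 3)))*a² = ((½)*16/(-6))*a² = ((½)*(-⅙)*16)*a² = -4*a²/3)
D(22 - 272) - 1*341184 = -4*(22 - 272)²/3 - 1*341184 = -4/3*(-250)² - 341184 = -4/3*62500 - 341184 = -250000/3 - 341184 = -1273552/3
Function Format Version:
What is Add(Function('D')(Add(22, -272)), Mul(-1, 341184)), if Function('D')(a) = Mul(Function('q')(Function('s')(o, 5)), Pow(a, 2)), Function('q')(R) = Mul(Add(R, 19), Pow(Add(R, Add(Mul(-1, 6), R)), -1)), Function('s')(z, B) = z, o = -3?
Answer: Rational(-1273552, 3) ≈ -4.2452e+5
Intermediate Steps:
Function('q')(R) = Mul(Pow(Add(-6, Mul(2, R)), -1), Add(19, R)) (Function('q')(R) = Mul(Add(19, R), Pow(Add(R, Add(-6, R)), -1)) = Mul(Add(19, R), Pow(Add(-6, Mul(2, R)), -1)) = Mul(Pow(Add(-6, Mul(2, R)), -1), Add(19, R)))
Function('D')(a) = Mul(Rational(-4, 3), Pow(a, 2)) (Function('D')(a) = Mul(Mul(Rational(1, 2), Pow(Add(-3, -3), -1), Add(19, -3)), Pow(a, 2)) = Mul(Mul(Rational(1, 2), Pow(-6, -1), 16), Pow(a, 2)) = Mul(Mul(Rational(1, 2), Rational(-1, 6), 16), Pow(a, 2)) = Mul(Rational(-4, 3), Pow(a, 2)))
Add(Function('D')(Add(22, -272)), Mul(-1, 341184)) = Add(Mul(Rational(-4, 3), Pow(Add(22, -272), 2)), Mul(-1, 341184)) = Add(Mul(Rational(-4, 3), Pow(-250, 2)), -341184) = Add(Mul(Rational(-4, 3), 62500), -341184) = Add(Rational(-250000, 3), -341184) = Rational(-1273552, 3)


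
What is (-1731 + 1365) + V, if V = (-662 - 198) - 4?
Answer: -1230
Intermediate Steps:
V = -864 (V = -860 - 4 = -864)
(-1731 + 1365) + V = (-1731 + 1365) - 864 = -366 - 864 = -1230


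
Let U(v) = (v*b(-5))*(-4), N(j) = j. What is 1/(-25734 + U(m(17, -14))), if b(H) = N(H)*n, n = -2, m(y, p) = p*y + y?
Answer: -1/16894 ≈ -5.9193e-5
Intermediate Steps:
m(y, p) = y + p*y
b(H) = -2*H (b(H) = H*(-2) = -2*H)
U(v) = -40*v (U(v) = (v*(-2*(-5)))*(-4) = (v*10)*(-4) = (10*v)*(-4) = -40*v)
1/(-25734 + U(m(17, -14))) = 1/(-25734 - 680*(1 - 14)) = 1/(-25734 - 680*(-13)) = 1/(-25734 - 40*(-221)) = 1/(-25734 + 8840) = 1/(-16894) = -1/16894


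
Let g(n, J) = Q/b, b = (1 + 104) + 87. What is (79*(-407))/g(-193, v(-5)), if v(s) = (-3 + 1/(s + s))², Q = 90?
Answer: -1028896/15 ≈ -68593.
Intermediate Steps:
b = 192 (b = 105 + 87 = 192)
v(s) = (-3 + 1/(2*s))²
g(n, J) = 15/32 (g(n, J) = 90/192 = 90*(1/192) = 15/32)
(79*(-407))/g(-193, v(-5)) = (79*(-407))/(15/32) = -32153*32/15 = -1028896/15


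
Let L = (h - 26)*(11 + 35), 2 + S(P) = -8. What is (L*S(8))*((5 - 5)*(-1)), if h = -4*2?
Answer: 0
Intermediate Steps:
S(P) = -10 (S(P) = -2 - 8 = -10)
h = -8
L = -1564 (L = (-8 - 26)*(11 + 35) = -34*46 = -1564)
(L*S(8))*((5 - 5)*(-1)) = (-1564*(-10))*((5 - 5)*(-1)) = 15640*(0*(-1)) = 15640*0 = 0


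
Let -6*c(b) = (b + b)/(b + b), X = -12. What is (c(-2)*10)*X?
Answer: 20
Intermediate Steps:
c(b) = -⅙ (c(b) = -(b + b)/(6*(b + b)) = -2*b/(6*(2*b)) = -2*b*1/(2*b)/6 = -⅙*1 = -⅙)
(c(-2)*10)*X = -⅙*10*(-12) = -5/3*(-12) = 20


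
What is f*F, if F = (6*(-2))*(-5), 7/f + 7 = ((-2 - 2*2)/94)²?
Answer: -463890/7727 ≈ -60.035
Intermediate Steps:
f = -15463/15454 (f = 7/(-7 + ((-2 - 2*2)/94)²) = 7/(-7 + ((-2 - 4)*(1/94))²) = 7/(-7 + (-6*1/94)²) = 7/(-7 + (-3/47)²) = 7/(-7 + 9/2209) = 7/(-15454/2209) = 7*(-2209/15454) = -15463/15454 ≈ -1.0006)
F = 60 (F = -12*(-5) = 60)
f*F = -15463/15454*60 = -463890/7727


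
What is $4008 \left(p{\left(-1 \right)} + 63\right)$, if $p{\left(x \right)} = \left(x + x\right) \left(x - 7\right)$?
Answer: $316632$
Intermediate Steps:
$p{\left(x \right)} = 2 x \left(-7 + x\right)$
$4008 \left(p{\left(-1 \right)} + 63\right) = 4008 \left(2 \left(-1\right) \left(-7 - 1\right) + 63\right) = 4008 \left(2 \left(-1\right) \left(-8\right) + 63\right) = 4008 \left(16 + 63\right) = 4008 \cdot 79 = 316632$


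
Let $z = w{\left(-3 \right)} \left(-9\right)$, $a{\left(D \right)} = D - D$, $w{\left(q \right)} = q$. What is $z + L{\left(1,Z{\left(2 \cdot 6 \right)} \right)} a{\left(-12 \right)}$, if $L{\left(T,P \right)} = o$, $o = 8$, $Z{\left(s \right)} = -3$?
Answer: $27$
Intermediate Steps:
$a{\left(D \right)} = 0$
$z = 27$ ($z = \left(-3\right) \left(-9\right) = 27$)
$L{\left(T,P \right)} = 8$
$z + L{\left(1,Z{\left(2 \cdot 6 \right)} \right)} a{\left(-12 \right)} = 27 + 8 \cdot 0 = 27 + 0 = 27$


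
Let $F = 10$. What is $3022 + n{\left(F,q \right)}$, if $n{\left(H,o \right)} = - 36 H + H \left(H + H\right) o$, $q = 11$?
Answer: $4862$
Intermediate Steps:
$n{\left(H,o \right)} = - 36 H + 2 o H^{2}$ ($n{\left(H,o \right)} = - 36 H + H 2 H o = - 36 H + 2 H^{2} o = - 36 H + 2 o H^{2}$)
$3022 + n{\left(F,q \right)} = 3022 + 2 \cdot 10 \left(-18 + 10 \cdot 11\right) = 3022 + 2 \cdot 10 \left(-18 + 110\right) = 3022 + 2 \cdot 10 \cdot 92 = 3022 + 1840 = 4862$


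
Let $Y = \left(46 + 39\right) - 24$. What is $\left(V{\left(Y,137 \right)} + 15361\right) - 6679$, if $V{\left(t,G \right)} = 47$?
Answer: $8729$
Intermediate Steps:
$Y = 61$ ($Y = 85 - 24 = 61$)
$\left(V{\left(Y,137 \right)} + 15361\right) - 6679 = \left(47 + 15361\right) - 6679 = 15408 - 6679 = 8729$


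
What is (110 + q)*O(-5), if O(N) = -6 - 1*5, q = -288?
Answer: 1958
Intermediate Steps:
O(N) = -11 (O(N) = -6 - 5 = -11)
(110 + q)*O(-5) = (110 - 288)*(-11) = -178*(-11) = 1958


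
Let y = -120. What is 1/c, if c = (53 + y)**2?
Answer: 1/4489 ≈ 0.00022277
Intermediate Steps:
c = 4489 (c = (53 - 120)**2 = (-67)**2 = 4489)
1/c = 1/4489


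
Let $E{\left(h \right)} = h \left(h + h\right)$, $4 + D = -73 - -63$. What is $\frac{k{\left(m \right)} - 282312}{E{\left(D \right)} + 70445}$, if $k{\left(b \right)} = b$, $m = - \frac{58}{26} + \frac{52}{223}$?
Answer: $- \frac{818428279}{205356463} \approx -3.9854$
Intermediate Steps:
$D = -14$ ($D = -4 - 10 = -14$)
$m = - \frac{5791}{2899}$ ($m = \left(-58\right) \frac{1}{26} + 52 \cdot \frac{1}{223} = - \frac{29}{13} + \frac{52}{223} = - \frac{5791}{2899} \approx -1.9976$)
$E{\left(h \right)} = 2 h^{2}$ ($E{\left(h \right)} = h 2 h = 2 h^{2}$)
$\frac{k{\left(m \right)} - 282312}{E{\left(D \right)} + 70445} = \frac{- \frac{5791}{2899} - 282312}{2 \left(-14\right)^{2} + 70445} = - \frac{818428279}{2899 \left(2 \cdot 196 + 70445\right)} = - \frac{818428279}{2899 \left(392 + 70445\right)} = - \frac{818428279}{2899 \cdot 70837} = \left(- \frac{818428279}{2899}\right) \frac{1}{70837} = - \frac{818428279}{205356463}$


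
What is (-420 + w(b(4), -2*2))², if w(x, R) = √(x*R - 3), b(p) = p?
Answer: (420 - I*√19)² ≈ 1.7638e+5 - 3661.0*I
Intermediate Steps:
w(x, R) = √(-3 + R*x) (w(x, R) = √(R*x - 3) = √(-3 + R*x))
(-420 + w(b(4), -2*2))² = (-420 + √(-3 - 2*2*4))² = (-420 + √(-3 - 4*4))² = (-420 + √(-3 - 16))² = (-420 + √(-19))² = (-420 + I*√19)²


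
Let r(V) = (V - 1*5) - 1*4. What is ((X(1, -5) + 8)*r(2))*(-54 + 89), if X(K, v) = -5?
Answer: -735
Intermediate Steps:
r(V) = -9 + V (r(V) = (V - 5) - 4 = (-5 + V) - 4 = -9 + V)
((X(1, -5) + 8)*r(2))*(-54 + 89) = ((-5 + 8)*(-9 + 2))*(-54 + 89) = (3*(-7))*35 = -21*35 = -735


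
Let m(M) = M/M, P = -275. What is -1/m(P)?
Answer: -1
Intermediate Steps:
m(M) = 1
-1/m(P) = -1/1 = -1*1 = -1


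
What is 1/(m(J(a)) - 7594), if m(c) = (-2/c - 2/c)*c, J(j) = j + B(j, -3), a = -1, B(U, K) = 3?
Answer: -1/7598 ≈ -0.00013161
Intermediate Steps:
J(j) = 3 + j (J(j) = j + 3 = 3 + j)
m(c) = -4 (m(c) = (-4/c)*c = -4)
1/(m(J(a)) - 7594) = 1/(-4 - 7594) = 1/(-7598) = -1/7598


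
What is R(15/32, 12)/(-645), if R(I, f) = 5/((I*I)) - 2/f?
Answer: -2033/58050 ≈ -0.035022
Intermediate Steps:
R(I, f) = -2/f + 5/I² (R(I, f) = 5/(I²) - 2/f = 5/I² - 2/f = -2/f + 5/I²)
R(15/32, 12)/(-645) = (-2/12 + 5/(15/32)²)/(-645) = (-2*1/12 + 5/(15*(1/32))²)*(-1/645) = (-⅙ + 5/(15/32)²)*(-1/645) = (-⅙ + 5*(1024/225))*(-1/645) = (-⅙ + 1024/45)*(-1/645) = (2033/90)*(-1/645) = -2033/58050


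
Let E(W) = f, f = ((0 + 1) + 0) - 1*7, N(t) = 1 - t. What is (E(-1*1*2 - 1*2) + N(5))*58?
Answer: -580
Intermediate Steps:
f = -6 (f = (1 + 0) - 7 = 1 - 7 = -6)
E(W) = -6
(E(-1*1*2 - 1*2) + N(5))*58 = (-6 + (1 - 1*5))*58 = (-6 + (1 - 5))*58 = (-6 - 4)*58 = -10*58 = -580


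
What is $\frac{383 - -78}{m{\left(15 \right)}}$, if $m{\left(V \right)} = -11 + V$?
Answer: $\frac{461}{4} \approx 115.25$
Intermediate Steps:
$\frac{383 - -78}{m{\left(15 \right)}} = \frac{383 - -78}{-11 + 15} = \frac{383 + 78}{4} = 461 \cdot \frac{1}{4} = \frac{461}{4}$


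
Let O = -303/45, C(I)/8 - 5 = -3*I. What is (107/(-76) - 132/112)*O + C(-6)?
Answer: 401824/1995 ≈ 201.42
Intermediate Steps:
C(I) = 40 - 24*I (C(I) = 40 + 8*(-3*I) = 40 - 24*I)
O = -101/15 (O = -303*1/45 = -101/15 ≈ -6.7333)
(107/(-76) - 132/112)*O + C(-6) = (107/(-76) - 132/112)*(-101/15) + (40 - 24*(-6)) = (107*(-1/76) - 132*1/112)*(-101/15) + (40 + 144) = (-107/76 - 33/28)*(-101/15) + 184 = -344/133*(-101/15) + 184 = 34744/1995 + 184 = 401824/1995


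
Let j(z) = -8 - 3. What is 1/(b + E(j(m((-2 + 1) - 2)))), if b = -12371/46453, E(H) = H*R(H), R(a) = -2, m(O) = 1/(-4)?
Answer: 46453/1009595 ≈ 0.046012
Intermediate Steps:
m(O) = -¼
j(z) = -11
E(H) = -2*H (E(H) = H*(-2) = -2*H)
b = -12371/46453 (b = -12371*1/46453 = -12371/46453 ≈ -0.26631)
1/(b + E(j(m((-2 + 1) - 2)))) = 1/(-12371/46453 - 2*(-11)) = 1/(-12371/46453 + 22) = 1/(1009595/46453) = 46453/1009595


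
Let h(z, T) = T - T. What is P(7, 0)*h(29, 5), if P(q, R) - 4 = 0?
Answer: 0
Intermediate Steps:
P(q, R) = 4 (P(q, R) = 4 + 0 = 4)
h(z, T) = 0
P(7, 0)*h(29, 5) = 4*0 = 0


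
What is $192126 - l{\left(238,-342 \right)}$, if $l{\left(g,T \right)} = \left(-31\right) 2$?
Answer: $192188$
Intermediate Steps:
$l{\left(g,T \right)} = -62$
$192126 - l{\left(238,-342 \right)} = 192126 - -62 = 192126 + 62 = 192188$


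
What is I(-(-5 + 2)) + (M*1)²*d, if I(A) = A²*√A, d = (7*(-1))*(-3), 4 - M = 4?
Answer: 9*√3 ≈ 15.588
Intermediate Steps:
M = 0 (M = 4 - 1*4 = 4 - 4 = 0)
d = 21 (d = -7*(-3) = 21)
I(A) = A^(5/2)
I(-(-5 + 2)) + (M*1)²*d = (-(-5 + 2))^(5/2) + (0*1)²*21 = (-1*(-3))^(5/2) + 0²*21 = 3^(5/2) + 0*21 = 9*√3 + 0 = 9*√3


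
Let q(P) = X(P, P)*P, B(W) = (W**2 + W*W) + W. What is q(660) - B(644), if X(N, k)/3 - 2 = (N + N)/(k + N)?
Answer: -824176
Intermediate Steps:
X(N, k) = 6 + 6*N/(N + k) (X(N, k) = 6 + 3*((N + N)/(k + N)) = 6 + 3*((2*N)/(N + k)) = 6 + 3*(2*N/(N + k)) = 6 + 6*N/(N + k))
B(W) = W + 2*W**2 (B(W) = (W**2 + W**2) + W = 2*W**2 + W = W + 2*W**2)
q(P) = 9*P (q(P) = (6*(P + 2*P)/(P + P))*P = (6*(3*P)/((2*P)))*P = (6*(1/(2*P))*(3*P))*P = 9*P)
q(660) - B(644) = 9*660 - 644*(1 + 2*644) = 5940 - 644*(1 + 1288) = 5940 - 644*1289 = 5940 - 1*830116 = 5940 - 830116 = -824176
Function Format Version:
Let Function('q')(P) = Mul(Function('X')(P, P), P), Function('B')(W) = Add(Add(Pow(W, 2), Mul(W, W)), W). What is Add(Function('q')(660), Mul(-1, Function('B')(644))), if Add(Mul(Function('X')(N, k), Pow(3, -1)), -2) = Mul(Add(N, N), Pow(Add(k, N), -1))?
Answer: -824176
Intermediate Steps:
Function('X')(N, k) = Add(6, Mul(6, N, Pow(Add(N, k), -1))) (Function('X')(N, k) = Add(6, Mul(3, Mul(Add(N, N), Pow(Add(k, N), -1)))) = Add(6, Mul(3, Mul(Mul(2, N), Pow(Add(N, k), -1)))) = Add(6, Mul(3, Mul(2, N, Pow(Add(N, k), -1)))) = Add(6, Mul(6, N, Pow(Add(N, k), -1))))
Function('B')(W) = Add(W, Mul(2, Pow(W, 2))) (Function('B')(W) = Add(Add(Pow(W, 2), Pow(W, 2)), W) = Add(Mul(2, Pow(W, 2)), W) = Add(W, Mul(2, Pow(W, 2))))
Function('q')(P) = Mul(9, P) (Function('q')(P) = Mul(Mul(6, Pow(Add(P, P), -1), Add(P, Mul(2, P))), P) = Mul(Mul(6, Pow(Mul(2, P), -1), Mul(3, P)), P) = Mul(Mul(6, Mul(Rational(1, 2), Pow(P, -1)), Mul(3, P)), P) = Mul(9, P))
Add(Function('q')(660), Mul(-1, Function('B')(644))) = Add(Mul(9, 660), Mul(-1, Mul(644, Add(1, Mul(2, 644))))) = Add(5940, Mul(-1, Mul(644, Add(1, 1288)))) = Add(5940, Mul(-1, Mul(644, 1289))) = Add(5940, Mul(-1, 830116)) = Add(5940, -830116) = -824176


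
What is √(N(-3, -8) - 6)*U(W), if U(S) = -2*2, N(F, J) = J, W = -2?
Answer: -4*I*√14 ≈ -14.967*I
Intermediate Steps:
U(S) = -4
√(N(-3, -8) - 6)*U(W) = √(-8 - 6)*(-4) = √(-14)*(-4) = (I*√14)*(-4) = -4*I*√14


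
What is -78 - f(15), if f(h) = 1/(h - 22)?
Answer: -545/7 ≈ -77.857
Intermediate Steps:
f(h) = 1/(-22 + h)
-78 - f(15) = -78 - 1/(-22 + 15) = -78 - 1/(-7) = -78 - 1*(-⅐) = -78 + ⅐ = -545/7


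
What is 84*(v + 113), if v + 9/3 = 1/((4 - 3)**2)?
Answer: 9324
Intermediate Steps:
v = -2 (v = -3 + 1/((4 - 3)**2) = -3 + 1/(1**2) = -3 + 1/1 = -3 + 1 = -2)
84*(v + 113) = 84*(-2 + 113) = 84*111 = 9324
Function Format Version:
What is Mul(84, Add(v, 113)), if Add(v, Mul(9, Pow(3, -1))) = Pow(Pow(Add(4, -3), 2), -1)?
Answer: 9324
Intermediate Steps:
v = -2 (v = Add(-3, Pow(Pow(Add(4, -3), 2), -1)) = Add(-3, Pow(Pow(1, 2), -1)) = Add(-3, Pow(1, -1)) = Add(-3, 1) = -2)
Mul(84, Add(v, 113)) = Mul(84, Add(-2, 113)) = Mul(84, 111) = 9324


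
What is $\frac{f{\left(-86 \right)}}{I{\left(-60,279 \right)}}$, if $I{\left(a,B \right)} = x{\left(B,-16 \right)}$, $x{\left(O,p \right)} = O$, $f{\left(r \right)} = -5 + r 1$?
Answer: $- \frac{91}{279} \approx -0.32616$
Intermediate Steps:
$f{\left(r \right)} = -5 + r$
$I{\left(a,B \right)} = B$
$\frac{f{\left(-86 \right)}}{I{\left(-60,279 \right)}} = \frac{-5 - 86}{279} = \left(-91\right) \frac{1}{279} = - \frac{91}{279}$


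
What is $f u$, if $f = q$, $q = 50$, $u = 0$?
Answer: $0$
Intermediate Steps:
$f = 50$
$f u = 50 \cdot 0 = 0$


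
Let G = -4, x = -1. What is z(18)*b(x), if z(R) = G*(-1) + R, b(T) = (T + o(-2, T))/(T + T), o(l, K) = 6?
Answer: -55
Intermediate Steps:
b(T) = (6 + T)/(2*T) (b(T) = (T + 6)/(T + T) = (6 + T)/((2*T)) = (6 + T)*(1/(2*T)) = (6 + T)/(2*T))
z(R) = 4 + R (z(R) = -4*(-1) + R = 4 + R)
z(18)*b(x) = (4 + 18)*((½)*(6 - 1)/(-1)) = 22*((½)*(-1)*5) = 22*(-5/2) = -55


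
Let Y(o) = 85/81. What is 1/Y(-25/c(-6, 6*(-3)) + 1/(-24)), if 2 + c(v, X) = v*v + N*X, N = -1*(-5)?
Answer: 81/85 ≈ 0.95294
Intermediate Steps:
N = 5
c(v, X) = -2 + v**2 + 5*X (c(v, X) = -2 + (v*v + 5*X) = -2 + (v**2 + 5*X) = -2 + v**2 + 5*X)
Y(o) = 85/81 (Y(o) = 85*(1/81) = 85/81)
1/Y(-25/c(-6, 6*(-3)) + 1/(-24)) = 1/(85/81) = 81/85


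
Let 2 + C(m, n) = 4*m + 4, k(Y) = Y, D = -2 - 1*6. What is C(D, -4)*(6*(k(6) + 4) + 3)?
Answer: -1890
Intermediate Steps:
D = -8 (D = -2 - 6 = -8)
C(m, n) = 2 + 4*m (C(m, n) = -2 + (4*m + 4) = -2 + (4 + 4*m) = 2 + 4*m)
C(D, -4)*(6*(k(6) + 4) + 3) = (2 + 4*(-8))*(6*(6 + 4) + 3) = (2 - 32)*(6*10 + 3) = -30*(60 + 3) = -30*63 = -1890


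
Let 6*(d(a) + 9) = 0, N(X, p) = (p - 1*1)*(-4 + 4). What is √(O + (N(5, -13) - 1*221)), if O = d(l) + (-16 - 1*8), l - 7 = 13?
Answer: I*√254 ≈ 15.937*I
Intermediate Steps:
l = 20 (l = 7 + 13 = 20)
N(X, p) = 0 (N(X, p) = (p - 1)*0 = (-1 + p)*0 = 0)
d(a) = -9 (d(a) = -9 + (⅙)*0 = -9 + 0 = -9)
O = -33 (O = -9 + (-16 - 1*8) = -9 + (-16 - 8) = -9 - 24 = -33)
√(O + (N(5, -13) - 1*221)) = √(-33 + (0 - 1*221)) = √(-33 + (0 - 221)) = √(-33 - 221) = √(-254) = I*√254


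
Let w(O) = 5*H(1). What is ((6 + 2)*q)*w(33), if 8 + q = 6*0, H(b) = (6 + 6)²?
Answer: -46080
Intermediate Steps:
H(b) = 144 (H(b) = 12² = 144)
w(O) = 720 (w(O) = 5*144 = 720)
q = -8 (q = -8 + 6*0 = -8 + 0 = -8)
((6 + 2)*q)*w(33) = ((6 + 2)*(-8))*720 = (8*(-8))*720 = -64*720 = -46080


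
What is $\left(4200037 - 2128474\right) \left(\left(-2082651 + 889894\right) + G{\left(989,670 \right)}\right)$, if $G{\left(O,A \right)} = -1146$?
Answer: $-2473245280389$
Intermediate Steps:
$\left(4200037 - 2128474\right) \left(\left(-2082651 + 889894\right) + G{\left(989,670 \right)}\right) = \left(4200037 - 2128474\right) \left(\left(-2082651 + 889894\right) - 1146\right) = 2071563 \left(-1192757 - 1146\right) = 2071563 \left(-1193903\right) = -2473245280389$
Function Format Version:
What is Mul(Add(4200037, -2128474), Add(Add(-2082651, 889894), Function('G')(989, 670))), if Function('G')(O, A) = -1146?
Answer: -2473245280389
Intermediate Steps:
Mul(Add(4200037, -2128474), Add(Add(-2082651, 889894), Function('G')(989, 670))) = Mul(Add(4200037, -2128474), Add(Add(-2082651, 889894), -1146)) = Mul(2071563, Add(-1192757, -1146)) = Mul(2071563, -1193903) = -2473245280389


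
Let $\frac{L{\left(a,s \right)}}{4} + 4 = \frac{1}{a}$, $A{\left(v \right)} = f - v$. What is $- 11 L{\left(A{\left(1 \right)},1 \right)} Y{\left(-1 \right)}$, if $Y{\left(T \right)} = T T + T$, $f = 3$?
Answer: $0$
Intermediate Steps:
$Y{\left(T \right)} = T + T^{2}$ ($Y{\left(T \right)} = T^{2} + T = T + T^{2}$)
$A{\left(v \right)} = 3 - v$
$L{\left(a,s \right)} = -16 + \frac{4}{a}$
$- 11 L{\left(A{\left(1 \right)},1 \right)} Y{\left(-1 \right)} = - 11 \left(-16 + \frac{4}{3 - 1}\right) \left(- (1 - 1)\right) = - 11 \left(-16 + \frac{4}{3 - 1}\right) \left(\left(-1\right) 0\right) = - 11 \left(-16 + \frac{4}{2}\right) 0 = - 11 \left(-16 + 4 \cdot \frac{1}{2}\right) 0 = - 11 \left(-16 + 2\right) 0 = \left(-11\right) \left(-14\right) 0 = 154 \cdot 0 = 0$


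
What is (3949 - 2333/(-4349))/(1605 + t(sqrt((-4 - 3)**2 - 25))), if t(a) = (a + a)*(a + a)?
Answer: 17176534/7397649 ≈ 2.3219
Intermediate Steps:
t(a) = 4*a**2 (t(a) = (2*a)*(2*a) = 4*a**2)
(3949 - 2333/(-4349))/(1605 + t(sqrt((-4 - 3)**2 - 25))) = (3949 - 2333/(-4349))/(1605 + 4*(sqrt((-4 - 3)**2 - 25))**2) = (3949 - 2333*(-1/4349))/(1605 + 4*(sqrt((-7)**2 - 25))**2) = (3949 + 2333/4349)/(1605 + 4*(sqrt(49 - 25))**2) = 17176534/(4349*(1605 + 4*(sqrt(24))**2)) = 17176534/(4349*(1605 + 4*(2*sqrt(6))**2)) = 17176534/(4349*(1605 + 4*24)) = 17176534/(4349*(1605 + 96)) = (17176534/4349)/1701 = (17176534/4349)*(1/1701) = 17176534/7397649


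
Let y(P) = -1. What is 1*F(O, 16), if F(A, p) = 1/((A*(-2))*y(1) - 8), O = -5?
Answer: -1/18 ≈ -0.055556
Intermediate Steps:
F(A, p) = 1/(-8 + 2*A) (F(A, p) = 1/((A*(-2))*(-1) - 8) = 1/(-2*A*(-1) - 8) = 1/(2*A - 8) = 1/(-8 + 2*A))
1*F(O, 16) = 1*(1/(2*(-4 - 5))) = 1*((1/2)/(-9)) = 1*((1/2)*(-1/9)) = 1*(-1/18) = -1/18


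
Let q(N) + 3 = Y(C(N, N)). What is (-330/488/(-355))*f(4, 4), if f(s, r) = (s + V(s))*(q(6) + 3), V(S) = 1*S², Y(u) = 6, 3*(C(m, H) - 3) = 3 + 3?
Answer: 990/4331 ≈ 0.22858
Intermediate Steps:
C(m, H) = 5 (C(m, H) = 3 + (3 + 3)/3 = 3 + (⅓)*6 = 3 + 2 = 5)
q(N) = 3 (q(N) = -3 + 6 = 3)
V(S) = S²
f(s, r) = 6*s + 6*s² (f(s, r) = (s + s²)*(3 + 3) = (s + s²)*6 = 6*s + 6*s²)
(-330/488/(-355))*f(4, 4) = (-330/488/(-355))*(6*4*(1 + 4)) = (-330*1/488*(-1/355))*(6*4*5) = -165/244*(-1/355)*120 = (33/17324)*120 = 990/4331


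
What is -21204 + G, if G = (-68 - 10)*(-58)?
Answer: -16680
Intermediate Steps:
G = 4524 (G = -78*(-58) = 4524)
-21204 + G = -21204 + 4524 = -16680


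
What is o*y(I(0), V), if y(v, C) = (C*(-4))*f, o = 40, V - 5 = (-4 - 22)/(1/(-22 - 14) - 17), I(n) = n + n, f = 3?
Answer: -1920480/613 ≈ -3132.9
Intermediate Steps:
I(n) = 2*n
V = 4001/613 (V = 5 + (-4 - 22)/(1/(-22 - 14) - 17) = 5 - 26/(1/(-36) - 17) = 5 - 26/(-1/36 - 17) = 5 - 26/(-613/36) = 5 - 26*(-36/613) = 5 + 936/613 = 4001/613 ≈ 6.5269)
y(v, C) = -12*C (y(v, C) = (C*(-4))*3 = -4*C*3 = -12*C)
o*y(I(0), V) = 40*(-12*4001/613) = 40*(-48012/613) = -1920480/613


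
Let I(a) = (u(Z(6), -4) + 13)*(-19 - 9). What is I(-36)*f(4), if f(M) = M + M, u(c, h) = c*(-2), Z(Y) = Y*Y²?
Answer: 93856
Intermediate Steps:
Z(Y) = Y³
u(c, h) = -2*c
I(a) = 11732 (I(a) = (-2*6³ + 13)*(-19 - 9) = (-2*216 + 13)*(-28) = (-432 + 13)*(-28) = -419*(-28) = 11732)
f(M) = 2*M
I(-36)*f(4) = 11732*(2*4) = 11732*8 = 93856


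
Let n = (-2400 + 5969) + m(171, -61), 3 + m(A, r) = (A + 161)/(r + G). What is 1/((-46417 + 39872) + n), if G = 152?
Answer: -91/270757 ≈ -0.00033609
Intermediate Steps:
m(A, r) = -3 + (161 + A)/(152 + r) (m(A, r) = -3 + (A + 161)/(r + 152) = -3 + (161 + A)/(152 + r))
n = 324838/91 (n = (-2400 + 5969) + (-295 + 171 - 3*(-61))/(152 - 61) = 3569 + (-295 + 171 + 183)/91 = 3569 + (1/91)*59 = 3569 + 59/91 = 324838/91 ≈ 3569.6)
1/((-46417 + 39872) + n) = 1/((-46417 + 39872) + 324838/91) = 1/(-6545 + 324838/91) = 1/(-270757/91) = -91/270757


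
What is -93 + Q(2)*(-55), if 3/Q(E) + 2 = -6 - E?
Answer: -153/2 ≈ -76.500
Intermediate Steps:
Q(E) = 3/(-8 - E) (Q(E) = 3/(-2 + (-6 - E)) = 3/(-8 - E))
-93 + Q(2)*(-55) = -93 - 3/(8 + 2)*(-55) = -93 - 3/10*(-55) = -93 + 33/2 = -153/2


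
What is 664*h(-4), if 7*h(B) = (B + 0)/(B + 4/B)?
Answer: 2656/35 ≈ 75.886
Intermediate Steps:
h(B) = B/(7*(B + 4/B)) (h(B) = ((B + 0)/(B + 4/B))/7 = (B/(B + 4/B))/7 = B/(7*(B + 4/B)))
664*h(-4) = 664*((⅐)*(-4)²/(4 + (-4)²)) = 664*((⅐)*16/(4 + 16)) = 664*((⅐)*16/20) = 664*((⅐)*16*(1/20)) = 664*(4/35) = 2656/35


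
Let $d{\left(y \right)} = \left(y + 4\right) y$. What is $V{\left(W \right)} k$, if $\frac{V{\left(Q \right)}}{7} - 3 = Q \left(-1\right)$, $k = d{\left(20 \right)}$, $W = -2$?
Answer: $16800$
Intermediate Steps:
$d{\left(y \right)} = y \left(4 + y\right)$ ($d{\left(y \right)} = \left(4 + y\right) y = y \left(4 + y\right)$)
$k = 480$ ($k = 20 \left(4 + 20\right) = 20 \cdot 24 = 480$)
$V{\left(Q \right)} = 21 - 7 Q$ ($V{\left(Q \right)} = 21 + 7 Q \left(-1\right) = 21 + 7 \left(- Q\right) = 21 - 7 Q$)
$V{\left(W \right)} k = \left(21 - -14\right) 480 = \left(21 + 14\right) 480 = 35 \cdot 480 = 16800$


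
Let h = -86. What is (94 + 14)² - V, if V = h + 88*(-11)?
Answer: 12718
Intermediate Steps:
V = -1054 (V = -86 + 88*(-11) = -86 - 968 = -1054)
(94 + 14)² - V = (94 + 14)² - 1*(-1054) = 108² + 1054 = 11664 + 1054 = 12718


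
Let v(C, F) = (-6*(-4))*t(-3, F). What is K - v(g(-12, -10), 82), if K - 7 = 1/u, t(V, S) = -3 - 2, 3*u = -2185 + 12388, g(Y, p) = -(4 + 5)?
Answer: 431928/3401 ≈ 127.00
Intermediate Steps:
g(Y, p) = -9 (g(Y, p) = -1*9 = -9)
u = 3401 (u = (-2185 + 12388)/3 = (1/3)*10203 = 3401)
t(V, S) = -5
K = 23808/3401 (K = 7 + 1/3401 = 23808/3401 ≈ 7.0003)
v(C, F) = -120 (v(C, F) = -6*(-4)*(-5) = 24*(-5) = -120)
K - v(g(-12, -10), 82) = 23808/3401 - 1*(-120) = 23808/3401 + 120 = 431928/3401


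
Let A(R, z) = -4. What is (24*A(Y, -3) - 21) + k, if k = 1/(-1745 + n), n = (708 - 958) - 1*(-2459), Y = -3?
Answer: -54287/464 ≈ -117.00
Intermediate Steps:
n = 2209 (n = -250 + 2459 = 2209)
k = 1/464 (k = 1/(-1745 + 2209) = 1/464 ≈ 0.0021552)
(24*A(Y, -3) - 21) + k = (24*(-4) - 21) + 1/464 = (-96 - 21) + 1/464 = -117 + 1/464 = -54287/464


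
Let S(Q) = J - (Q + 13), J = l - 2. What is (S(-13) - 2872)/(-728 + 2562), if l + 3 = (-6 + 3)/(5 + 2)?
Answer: -10071/6419 ≈ -1.5689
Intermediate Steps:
l = -24/7 (l = -3 + (-6 + 3)/(5 + 2) = -3 - 3/7 = -24/7 ≈ -3.4286)
J = -38/7 (J = -24/7 - 2 = -38/7 ≈ -5.4286)
S(Q) = -129/7 - Q (S(Q) = -38/7 - (Q + 13) = -38/7 - (13 + Q) = -38/7 + (-13 - Q) = -129/7 - Q)
(S(-13) - 2872)/(-728 + 2562) = ((-129/7 - 1*(-13)) - 2872)/(-728 + 2562) = ((-129/7 + 13) - 2872)/1834 = (-38/7 - 2872)*(1/1834) = -20142/7*1/1834 = -10071/6419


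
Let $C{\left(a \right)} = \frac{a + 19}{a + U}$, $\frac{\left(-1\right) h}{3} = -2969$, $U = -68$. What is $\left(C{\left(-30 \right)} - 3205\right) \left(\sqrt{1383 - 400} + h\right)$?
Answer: $- \frac{2797501653}{98} - \frac{314079 \sqrt{983}}{98} \approx -2.8646 \cdot 10^{7}$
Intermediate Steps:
$h = 8907$ ($h = \left(-3\right) \left(-2969\right) = 8907$)
$C{\left(a \right)} = \frac{19 + a}{-68 + a}$ ($C{\left(a \right)} = \frac{a + 19}{a - 68} = \frac{19 + a}{-68 + a}$)
$\left(C{\left(-30 \right)} - 3205\right) \left(\sqrt{1383 - 400} + h\right) = \left(\frac{19 - 30}{-68 - 30} - 3205\right) \left(\sqrt{1383 - 400} + 8907\right) = \left(\frac{1}{-98} \left(-11\right) - 3205\right) \left(\sqrt{983} + 8907\right) = \left(\left(- \frac{1}{98}\right) \left(-11\right) - 3205\right) \left(8907 + \sqrt{983}\right) = \left(\frac{11}{98} - 3205\right) \left(8907 + \sqrt{983}\right) = - \frac{314079 \left(8907 + \sqrt{983}\right)}{98} = - \frac{2797501653}{98} - \frac{314079 \sqrt{983}}{98}$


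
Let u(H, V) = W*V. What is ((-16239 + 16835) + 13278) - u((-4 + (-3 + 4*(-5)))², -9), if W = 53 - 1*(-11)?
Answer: 14450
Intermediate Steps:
W = 64 (W = 53 + 11 = 64)
u(H, V) = 64*V
((-16239 + 16835) + 13278) - u((-4 + (-3 + 4*(-5)))², -9) = ((-16239 + 16835) + 13278) - 64*(-9) = (596 + 13278) - 1*(-576) = 13874 + 576 = 14450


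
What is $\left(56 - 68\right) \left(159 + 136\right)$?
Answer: $-3540$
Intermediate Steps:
$\left(56 - 68\right) \left(159 + 136\right) = \left(-12\right) 295 = -3540$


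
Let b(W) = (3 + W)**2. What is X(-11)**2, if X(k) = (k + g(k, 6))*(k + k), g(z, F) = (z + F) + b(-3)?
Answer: 123904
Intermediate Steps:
g(z, F) = F + z (g(z, F) = (z + F) + (3 - 3)**2 = (F + z) + 0**2 = (F + z) + 0 = F + z)
X(k) = 2*k*(6 + 2*k) (X(k) = (k + (6 + k))*(k + k) = (6 + 2*k)*(2*k) = 2*k*(6 + 2*k))
X(-11)**2 = (4*(-11)*(3 - 11))**2 = (4*(-11)*(-8))**2 = 352**2 = 123904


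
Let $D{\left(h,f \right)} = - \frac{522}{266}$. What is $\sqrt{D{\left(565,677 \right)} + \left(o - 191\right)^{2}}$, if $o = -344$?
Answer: $\frac{4 \sqrt{316437457}}{133} \approx 535.0$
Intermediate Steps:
$D{\left(h,f \right)} = - \frac{261}{133}$ ($D{\left(h,f \right)} = \left(-522\right) \frac{1}{266} = - \frac{261}{133}$)
$\sqrt{D{\left(565,677 \right)} + \left(o - 191\right)^{2}} = \sqrt{- \frac{261}{133} + \left(-344 - 191\right)^{2}} = \sqrt{- \frac{261}{133} + \left(-535\right)^{2}} = \sqrt{- \frac{261}{133} + 286225} = \sqrt{\frac{38067664}{133}} = \frac{4 \sqrt{316437457}}{133}$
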